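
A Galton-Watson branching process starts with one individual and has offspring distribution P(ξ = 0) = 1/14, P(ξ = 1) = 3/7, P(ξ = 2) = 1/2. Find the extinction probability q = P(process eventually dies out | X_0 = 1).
q = 1/7

The pgf is f(s) = 1/14 + 3/7·s + 1/2·s². The extinction probability q is the smallest fixed point of f in [0, 1]. Setting s = f(s):
  1/2·s² + (3/7 − 1)·s + 1/14 = 0
  1/2·s² − (1/14 + 1/2)·s + 1/14 = 0
which factors as (s − 1)·(1/2·s − 1/14) = 0, giving roots s = 1 and s = (1/14)/(1/2) = 1/7.
Mean offspring μ = 3/7 + 2·1/2 = 10/7 > 1 (supercritical), so q < 1. The extinction probability is the smaller root: q = (1/14)/(1/2) = 1/7.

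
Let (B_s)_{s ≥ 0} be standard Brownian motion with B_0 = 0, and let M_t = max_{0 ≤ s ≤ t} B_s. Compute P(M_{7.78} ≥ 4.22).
P(M_{7.78} ≥ 4.22) = 2·P(B_{7.78} ≥ 4.22) = 2(1 − Φ(4.22/√7.78)) ≈ 0.1303

By the reflection principle for Brownian motion, P(M_t ≥ a) = 2 · P(B_t ≥ a) for a ≥ 0. Since B_t ~ N(0, t), P(B_t ≥ 4.22) = 1 − Φ(4.22/√t) = 1 − Φ(4.22/√7.78) = 1 − Φ(1.5129). So
  P(M_{7.78} ≥ 4.22) = 2(1 − Φ(1.5129)) ≈ 0.1303.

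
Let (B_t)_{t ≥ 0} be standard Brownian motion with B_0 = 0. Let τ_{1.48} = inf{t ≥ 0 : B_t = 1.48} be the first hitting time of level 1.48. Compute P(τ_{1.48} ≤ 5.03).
P(τ_{1.48} ≤ 5.03) = 2(1 − Φ(1.48/√5.03)) = 2(1 − Φ(0.6599)) ≈ 0.5093

By the reflection principle for standard BM, P(τ_b ≤ t) = 2 · P(B_t ≥ b). Since B_t ~ N(0, t), P(B_t ≥ 1.48) = 1 − Φ(1.48/√t) = 1 − Φ(1.48/√5.03) = 1 − Φ(0.6599) ≈ 0.25466. Doubling: P(τ_{1.48} ≤ 5.03) ≈ 2 · 0.25466 = 0.50932 ≈ 0.5093.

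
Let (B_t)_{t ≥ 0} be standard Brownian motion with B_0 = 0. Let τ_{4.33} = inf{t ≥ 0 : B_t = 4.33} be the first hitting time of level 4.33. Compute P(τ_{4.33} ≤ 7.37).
P(τ_{4.33} ≤ 7.37) = 2(1 − Φ(4.33/√7.37)) = 2(1 − Φ(1.5950)) ≈ 0.1107

By the reflection principle for standard BM, P(τ_b ≤ t) = 2 · P(B_t ≥ b). Since B_t ~ N(0, t), P(B_t ≥ 4.33) = 1 − Φ(4.33/√t) = 1 − Φ(4.33/√7.37) = 1 − Φ(1.5950) ≈ 0.05536. Doubling: P(τ_{4.33} ≤ 7.37) ≈ 2 · 0.05536 = 0.11072 ≈ 0.1107.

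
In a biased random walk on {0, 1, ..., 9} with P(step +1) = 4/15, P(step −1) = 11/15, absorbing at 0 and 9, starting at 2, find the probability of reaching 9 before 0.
P(hit 9 before 0) = (1 − (11/4)^2) / (1 − (11/4)^9) = 245760/336812221

Let u_k denote P(reach 9 before 0 | start at k). Boundary: u_0 = 0, u_9 = 1. Recurrence: u_k = 4/15·u_{k+1} + 11/15·u_{k-1} for 1 ≤ k ≤ 8. Try u_k = A + B·r^k with r = q/p = (11/15)/(4/15) = 11/4. Substitution satisfies the recurrence; boundary conditions give:
  u_k = (1 − r^k) / (1 − r^N) = (1 − (11/4)^2) / (1 − (11/4)^9) = 245760/336812221.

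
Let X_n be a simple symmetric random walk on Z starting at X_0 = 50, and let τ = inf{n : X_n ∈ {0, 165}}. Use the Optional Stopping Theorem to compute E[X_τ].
E[X_τ] = 50

X_n is a martingale and τ is a bounded-mean stopping time (indeed τ is finite a.s. with bounded expectation since the walk is in a bounded region). By the OST, E[X_τ] = E[X_0] = 50. Equivalently: E[X_τ] = 165 · P(hit 165 first) + 0 · P(hit 0 first) = 165 · (50/165) = 50.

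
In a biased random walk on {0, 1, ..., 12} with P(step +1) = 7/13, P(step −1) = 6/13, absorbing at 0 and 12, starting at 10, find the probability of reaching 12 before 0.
P(hit 12 before 0) = (1 − (6/7)^10) / (1 − (6/7)^12) = 836803429/897269605

Let u_k denote P(reach 12 before 0 | start at k). Boundary: u_0 = 0, u_12 = 1. Recurrence: u_k = 7/13·u_{k+1} + 6/13·u_{k-1} for 1 ≤ k ≤ 11. Try u_k = A + B·r^k with r = q/p = (6/13)/(7/13) = 6/7. Substitution satisfies the recurrence; boundary conditions give:
  u_k = (1 − r^k) / (1 − r^N) = (1 − (6/7)^10) / (1 − (6/7)^12) = 836803429/897269605.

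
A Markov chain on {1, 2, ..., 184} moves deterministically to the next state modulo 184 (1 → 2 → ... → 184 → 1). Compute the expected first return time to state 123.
E[T_123 | X_0 = 123] = 184

The chain cycles deterministically, so starting at state 123 it returns in exactly 184 steps. Equivalently, the stationary distribution is uniform π_j = 1/184 for every state j, so by Kac's formula E[T_123] = 1/π_123 = 184.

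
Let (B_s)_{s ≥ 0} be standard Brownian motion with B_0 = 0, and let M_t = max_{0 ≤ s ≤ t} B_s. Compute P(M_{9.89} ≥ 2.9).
P(M_{9.89} ≥ 2.9) = 2·P(B_{9.89} ≥ 2.9) = 2(1 − Φ(2.9/√9.89)) ≈ 0.3565

By the reflection principle for Brownian motion, P(M_t ≥ a) = 2 · P(B_t ≥ a) for a ≥ 0. Since B_t ~ N(0, t), P(B_t ≥ 2.9) = 1 − Φ(2.9/√t) = 1 − Φ(2.9/√9.89) = 1 − Φ(0.9221). So
  P(M_{9.89} ≥ 2.9) = 2(1 − Φ(0.9221)) ≈ 0.3565.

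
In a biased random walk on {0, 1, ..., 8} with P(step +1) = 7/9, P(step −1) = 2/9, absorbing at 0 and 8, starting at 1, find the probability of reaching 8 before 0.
P(hit 8 before 0) = (1 − (2/7)^1) / (1 − (2/7)^8) = 823543/1152909

Let u_k denote P(reach 8 before 0 | start at k). Boundary: u_0 = 0, u_8 = 1. Recurrence: u_k = 7/9·u_{k+1} + 2/9·u_{k-1} for 1 ≤ k ≤ 7. Try u_k = A + B·r^k with r = q/p = (2/9)/(7/9) = 2/7. Substitution satisfies the recurrence; boundary conditions give:
  u_k = (1 − r^k) / (1 − r^N) = (1 − (2/7)^1) / (1 − (2/7)^8) = 823543/1152909.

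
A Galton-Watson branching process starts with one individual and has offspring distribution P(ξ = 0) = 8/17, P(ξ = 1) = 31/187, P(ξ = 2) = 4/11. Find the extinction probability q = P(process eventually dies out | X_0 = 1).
q = 1

Mean offspring μ = 0·8/17 + 1·31/187 + 2·4/11 = 167/187 ≤ 1. For μ ≤ 1 with offspring not concentrated at 1, the Galton-Watson process goes extinct almost surely, so q = 1.
(Algebraic check: The pgf is f(s) = 8/17 + 31/187·s + 4/11·s². The extinction probability q is the smallest fixed point of f in [0, 1]. Setting s = f(s):
  4/11·s² + (31/187 − 1)·s + 8/17 = 0
  4/11·s² − (8/17 + 4/11)·s + 8/17 = 0
which factors as (s − 1)·(4/11·s − 8/17) = 0, giving roots s = 1 and s = (8/17)/(4/11) = 22/17. Since 22/17 ≥ 1, the smallest root in [0, 1] is s = 1.)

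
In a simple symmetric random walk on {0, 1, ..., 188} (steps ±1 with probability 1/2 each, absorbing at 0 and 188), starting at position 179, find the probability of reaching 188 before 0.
P(hit 188 before 0) = 179/188

Let u_k = P(hit 188 before 0 | start at k). Then u_0 = 0, u_188 = 1, and u_k = u_{k-1}/2 + u_{k+1}/2 for 1 ≤ k ≤ 187. This harmonic recurrence is solved by u_k = k/188, giving u_179 = 179/188.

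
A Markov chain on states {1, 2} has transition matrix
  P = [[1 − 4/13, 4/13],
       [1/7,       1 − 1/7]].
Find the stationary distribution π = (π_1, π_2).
π_1 = 13/41, π_2 = 28/41

Solve πP = π with π_1 + π_2 = 1. From πP = π: π_1 · (1 − 4/13) + π_2 · 1/7 = π_1 ⇒ π_2 · 1/7 = π_1 · 4/13 ⇒ π_2/π_1 = (4/13)/(1/7) = 28/13. Together with π_1 + π_2 = 1:
  π_1 = (1/7)/(4/13 + 1/7) = (1/7)/(41/91) = 13/41,
  π_2 = (4/13)/(4/13 + 1/7) = (4/13)/(41/91) = 28/41.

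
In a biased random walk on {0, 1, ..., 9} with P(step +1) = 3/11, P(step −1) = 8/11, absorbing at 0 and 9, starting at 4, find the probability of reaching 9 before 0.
P(hit 9 before 0) = (1 − (8/3)^4) / (1 − (8/3)^9) = 195129/26839609

Let u_k denote P(reach 9 before 0 | start at k). Boundary: u_0 = 0, u_9 = 1. Recurrence: u_k = 3/11·u_{k+1} + 8/11·u_{k-1} for 1 ≤ k ≤ 8. Try u_k = A + B·r^k with r = q/p = (8/11)/(3/11) = 8/3. Substitution satisfies the recurrence; boundary conditions give:
  u_k = (1 − r^k) / (1 − r^N) = (1 − (8/3)^4) / (1 − (8/3)^9) = 195129/26839609.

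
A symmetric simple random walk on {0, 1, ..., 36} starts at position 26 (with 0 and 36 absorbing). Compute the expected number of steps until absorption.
E[τ | X_0 = 26] = 260

Let v_k = E[τ | X_0 = k]. Boundary: v_0 = v_36 = 0. Recurrence: v_k = 1 + (v_{k-1} + v_{k+1})/2 for 1 ≤ k ≤ 35. The particular solution to v_k − (v_{k-1} + v_{k+1})/2 = 1 is v_k = −k^2. Adding homogeneous solution A + B k and matching boundaries gives v_k = k (36 − k). Substituting k = 26: v_26 = 26 · 10 = 260.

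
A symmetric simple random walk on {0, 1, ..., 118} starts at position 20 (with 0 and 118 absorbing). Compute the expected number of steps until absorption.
E[τ | X_0 = 20] = 1960

Let v_k = E[τ | X_0 = k]. Boundary: v_0 = v_118 = 0. Recurrence: v_k = 1 + (v_{k-1} + v_{k+1})/2 for 1 ≤ k ≤ 117. The particular solution to v_k − (v_{k-1} + v_{k+1})/2 = 1 is v_k = −k^2. Adding homogeneous solution A + B k and matching boundaries gives v_k = k (118 − k). Substituting k = 20: v_20 = 20 · 98 = 1960.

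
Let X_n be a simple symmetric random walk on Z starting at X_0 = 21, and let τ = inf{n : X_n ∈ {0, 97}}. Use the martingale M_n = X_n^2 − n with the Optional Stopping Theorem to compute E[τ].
E[τ] = 1596

M_n = X_n^2 − n is a martingale (since E[X_{n+1}^2 | F_n] = X_n^2 + 1). By OST (τ has finite mean in a bounded region), E[M_τ] = E[M_0] = X_0^2 − 0 = 21^2 = 441. Also E[M_τ] = E[X_τ^2] − E[τ]. The walk exits at 0 or 97, with P(hit 97 first) = 21/97, so E[X_τ^2] = 97^2 · 21/97 + 0 = 2037. Thus E[τ] = E[X_τ^2] − E[M_τ] = 2037 − 441 = 1596 = 21(97 − 21) = 1596.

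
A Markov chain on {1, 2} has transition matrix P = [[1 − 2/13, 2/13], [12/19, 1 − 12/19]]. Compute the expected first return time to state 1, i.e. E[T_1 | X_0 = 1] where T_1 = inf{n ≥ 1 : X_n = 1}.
E[T_1 | X_0 = 1] = 1/π_1 = 97/78

For an irreducible recurrent Markov chain with stationary distribution π, E[T_i | X_0 = i] = 1/π_i (Kac's formula). Here π_1 = (12/19)/(2/13 + 12/19) = (12/19)/(194/247) = 78/97, so E[T_1 | X_0 = 1] = 1/π_1 = (2/13 + 12/19)/(12/19) = (194/247)/(12/19) = 97/78.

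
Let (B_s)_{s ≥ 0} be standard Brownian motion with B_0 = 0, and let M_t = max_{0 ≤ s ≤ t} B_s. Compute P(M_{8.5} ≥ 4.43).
P(M_{8.5} ≥ 4.43) = 2·P(B_{8.5} ≥ 4.43) = 2(1 − Φ(4.43/√8.5)) ≈ 0.1286

By the reflection principle for Brownian motion, P(M_t ≥ a) = 2 · P(B_t ≥ a) for a ≥ 0. Since B_t ~ N(0, t), P(B_t ≥ 4.43) = 1 − Φ(4.43/√t) = 1 − Φ(4.43/√8.5) = 1 − Φ(1.5195). So
  P(M_{8.5} ≥ 4.43) = 2(1 − Φ(1.5195)) ≈ 0.1286.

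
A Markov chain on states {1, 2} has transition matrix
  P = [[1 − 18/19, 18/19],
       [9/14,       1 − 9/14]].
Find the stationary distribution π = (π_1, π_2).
π_1 = 19/47, π_2 = 28/47

Solve πP = π with π_1 + π_2 = 1. From πP = π: π_1 · (1 − 18/19) + π_2 · 9/14 = π_1 ⇒ π_2 · 9/14 = π_1 · 18/19 ⇒ π_2/π_1 = (18/19)/(9/14) = 28/19. Together with π_1 + π_2 = 1:
  π_1 = (9/14)/(18/19 + 9/14) = (9/14)/(423/266) = 19/47,
  π_2 = (18/19)/(18/19 + 9/14) = (18/19)/(423/266) = 28/47.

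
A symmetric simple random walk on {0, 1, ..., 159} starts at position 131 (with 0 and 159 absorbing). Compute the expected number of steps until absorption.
E[τ | X_0 = 131] = 3668

Let v_k = E[τ | X_0 = k]. Boundary: v_0 = v_159 = 0. Recurrence: v_k = 1 + (v_{k-1} + v_{k+1})/2 for 1 ≤ k ≤ 158. The particular solution to v_k − (v_{k-1} + v_{k+1})/2 = 1 is v_k = −k^2. Adding homogeneous solution A + B k and matching boundaries gives v_k = k (159 − k). Substituting k = 131: v_131 = 131 · 28 = 3668.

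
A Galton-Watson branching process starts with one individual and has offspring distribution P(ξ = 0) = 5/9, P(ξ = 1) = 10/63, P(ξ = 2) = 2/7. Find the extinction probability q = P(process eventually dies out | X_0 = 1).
q = 1

Mean offspring μ = 0·5/9 + 1·10/63 + 2·2/7 = 46/63 ≤ 1. For μ ≤ 1 with offspring not concentrated at 1, the Galton-Watson process goes extinct almost surely, so q = 1.
(Algebraic check: The pgf is f(s) = 5/9 + 10/63·s + 2/7·s². The extinction probability q is the smallest fixed point of f in [0, 1]. Setting s = f(s):
  2/7·s² + (10/63 − 1)·s + 5/9 = 0
  2/7·s² − (5/9 + 2/7)·s + 5/9 = 0
which factors as (s − 1)·(2/7·s − 5/9) = 0, giving roots s = 1 and s = (5/9)/(2/7) = 35/18. Since 35/18 ≥ 1, the smallest root in [0, 1] is s = 1.)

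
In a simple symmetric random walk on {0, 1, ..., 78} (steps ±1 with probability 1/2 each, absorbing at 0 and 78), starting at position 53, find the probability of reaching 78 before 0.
P(hit 78 before 0) = 53/78

Let u_k = P(hit 78 before 0 | start at k). Then u_0 = 0, u_78 = 1, and u_k = u_{k-1}/2 + u_{k+1}/2 for 1 ≤ k ≤ 77. This harmonic recurrence is solved by u_k = k/78, giving u_53 = 53/78.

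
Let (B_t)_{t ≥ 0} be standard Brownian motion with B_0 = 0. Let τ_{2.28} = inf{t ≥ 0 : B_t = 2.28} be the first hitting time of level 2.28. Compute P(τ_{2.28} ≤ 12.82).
P(τ_{2.28} ≤ 12.82) = 2(1 − Φ(2.28/√12.82)) = 2(1 − Φ(0.6368)) ≈ 0.5243

By the reflection principle for standard BM, P(τ_b ≤ t) = 2 · P(B_t ≥ b). Since B_t ~ N(0, t), P(B_t ≥ 2.28) = 1 − Φ(2.28/√t) = 1 − Φ(2.28/√12.82) = 1 − Φ(0.6368) ≈ 0.26213. Doubling: P(τ_{2.28} ≤ 12.82) ≈ 2 · 0.26213 = 0.52426 ≈ 0.5243.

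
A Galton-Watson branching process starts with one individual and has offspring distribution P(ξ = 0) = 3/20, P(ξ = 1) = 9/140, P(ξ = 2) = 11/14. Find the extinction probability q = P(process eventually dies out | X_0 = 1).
q = 21/110

The pgf is f(s) = 3/20 + 9/140·s + 11/14·s². The extinction probability q is the smallest fixed point of f in [0, 1]. Setting s = f(s):
  11/14·s² + (9/140 − 1)·s + 3/20 = 0
  11/14·s² − (3/20 + 11/14)·s + 3/20 = 0
which factors as (s − 1)·(11/14·s − 3/20) = 0, giving roots s = 1 and s = (3/20)/(11/14) = 21/110.
Mean offspring μ = 9/140 + 2·11/14 = 229/140 > 1 (supercritical), so q < 1. The extinction probability is the smaller root: q = (3/20)/(11/14) = 21/110.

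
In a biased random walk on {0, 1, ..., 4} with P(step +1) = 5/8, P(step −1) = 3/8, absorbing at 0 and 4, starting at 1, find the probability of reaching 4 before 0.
P(hit 4 before 0) = (1 − (3/5)^1) / (1 − (3/5)^4) = 125/272

Let u_k denote P(reach 4 before 0 | start at k). Boundary: u_0 = 0, u_4 = 1. Recurrence: u_k = 5/8·u_{k+1} + 3/8·u_{k-1} for 1 ≤ k ≤ 3. Try u_k = A + B·r^k with r = q/p = (3/8)/(5/8) = 3/5. Substitution satisfies the recurrence; boundary conditions give:
  u_k = (1 − r^k) / (1 − r^N) = (1 − (3/5)^1) / (1 − (3/5)^4) = 125/272.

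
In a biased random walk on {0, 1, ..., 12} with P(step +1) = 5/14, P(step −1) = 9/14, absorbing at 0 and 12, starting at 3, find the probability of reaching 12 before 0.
P(hit 12 before 0) = (1 − (9/5)^3) / (1 − (9/5)^12) = 1953125/467194364

Let u_k denote P(reach 12 before 0 | start at k). Boundary: u_0 = 0, u_12 = 1. Recurrence: u_k = 5/14·u_{k+1} + 9/14·u_{k-1} for 1 ≤ k ≤ 11. Try u_k = A + B·r^k with r = q/p = (9/14)/(5/14) = 9/5. Substitution satisfies the recurrence; boundary conditions give:
  u_k = (1 − r^k) / (1 − r^N) = (1 − (9/5)^3) / (1 − (9/5)^12) = 1953125/467194364.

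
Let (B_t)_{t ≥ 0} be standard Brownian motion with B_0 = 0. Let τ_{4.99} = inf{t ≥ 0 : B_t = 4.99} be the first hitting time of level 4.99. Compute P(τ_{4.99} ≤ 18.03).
P(τ_{4.99} ≤ 18.03) = 2(1 − Φ(4.99/√18.03)) = 2(1 − Φ(1.1752)) ≈ 0.2399

By the reflection principle for standard BM, P(τ_b ≤ t) = 2 · P(B_t ≥ b). Since B_t ~ N(0, t), P(B_t ≥ 4.99) = 1 − Φ(4.99/√t) = 1 − Φ(4.99/√18.03) = 1 − Φ(1.1752) ≈ 0.11996. Doubling: P(τ_{4.99} ≤ 18.03) ≈ 2 · 0.11996 = 0.23992 ≈ 0.2399.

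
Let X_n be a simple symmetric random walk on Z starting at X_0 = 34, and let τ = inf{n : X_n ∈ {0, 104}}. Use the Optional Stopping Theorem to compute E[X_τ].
E[X_τ] = 34

X_n is a martingale and τ is a bounded-mean stopping time (indeed τ is finite a.s. with bounded expectation since the walk is in a bounded region). By the OST, E[X_τ] = E[X_0] = 34. Equivalently: E[X_τ] = 104 · P(hit 104 first) + 0 · P(hit 0 first) = 104 · (34/104) = 34.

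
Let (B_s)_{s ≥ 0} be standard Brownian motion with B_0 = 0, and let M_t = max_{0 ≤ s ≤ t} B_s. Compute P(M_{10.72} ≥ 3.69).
P(M_{10.72} ≥ 3.69) = 2·P(B_{10.72} ≥ 3.69) = 2(1 − Φ(3.69/√10.72)) ≈ 0.2597

By the reflection principle for Brownian motion, P(M_t ≥ a) = 2 · P(B_t ≥ a) for a ≥ 0. Since B_t ~ N(0, t), P(B_t ≥ 3.69) = 1 − Φ(3.69/√t) = 1 − Φ(3.69/√10.72) = 1 − Φ(1.1270). So
  P(M_{10.72} ≥ 3.69) = 2(1 − Φ(1.1270)) ≈ 0.2597.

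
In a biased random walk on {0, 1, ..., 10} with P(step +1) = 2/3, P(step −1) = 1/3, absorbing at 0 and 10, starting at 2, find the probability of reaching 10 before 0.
P(hit 10 before 0) = (1 − (1/2)^2) / (1 − (1/2)^10) = 256/341

Let u_k denote P(reach 10 before 0 | start at k). Boundary: u_0 = 0, u_10 = 1. Recurrence: u_k = 2/3·u_{k+1} + 1/3·u_{k-1} for 1 ≤ k ≤ 9. Try u_k = A + B·r^k with r = q/p = (1/3)/(2/3) = 1/2. Substitution satisfies the recurrence; boundary conditions give:
  u_k = (1 − r^k) / (1 − r^N) = (1 − (1/2)^2) / (1 − (1/2)^10) = 256/341.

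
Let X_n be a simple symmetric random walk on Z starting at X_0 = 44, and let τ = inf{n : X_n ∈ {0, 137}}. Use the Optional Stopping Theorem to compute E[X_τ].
E[X_τ] = 44

X_n is a martingale and τ is a bounded-mean stopping time (indeed τ is finite a.s. with bounded expectation since the walk is in a bounded region). By the OST, E[X_τ] = E[X_0] = 44. Equivalently: E[X_τ] = 137 · P(hit 137 first) + 0 · P(hit 0 first) = 137 · (44/137) = 44.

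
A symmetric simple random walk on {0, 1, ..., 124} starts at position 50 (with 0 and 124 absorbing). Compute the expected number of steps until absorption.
E[τ | X_0 = 50] = 3700

Let v_k = E[τ | X_0 = k]. Boundary: v_0 = v_124 = 0. Recurrence: v_k = 1 + (v_{k-1} + v_{k+1})/2 for 1 ≤ k ≤ 123. The particular solution to v_k − (v_{k-1} + v_{k+1})/2 = 1 is v_k = −k^2. Adding homogeneous solution A + B k and matching boundaries gives v_k = k (124 − k). Substituting k = 50: v_50 = 50 · 74 = 3700.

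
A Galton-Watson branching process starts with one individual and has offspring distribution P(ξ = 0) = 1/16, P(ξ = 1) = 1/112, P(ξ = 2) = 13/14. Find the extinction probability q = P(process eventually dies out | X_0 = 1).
q = 7/104

The pgf is f(s) = 1/16 + 1/112·s + 13/14·s². The extinction probability q is the smallest fixed point of f in [0, 1]. Setting s = f(s):
  13/14·s² + (1/112 − 1)·s + 1/16 = 0
  13/14·s² − (1/16 + 13/14)·s + 1/16 = 0
which factors as (s − 1)·(13/14·s − 1/16) = 0, giving roots s = 1 and s = (1/16)/(13/14) = 7/104.
Mean offspring μ = 1/112 + 2·13/14 = 209/112 > 1 (supercritical), so q < 1. The extinction probability is the smaller root: q = (1/16)/(13/14) = 7/104.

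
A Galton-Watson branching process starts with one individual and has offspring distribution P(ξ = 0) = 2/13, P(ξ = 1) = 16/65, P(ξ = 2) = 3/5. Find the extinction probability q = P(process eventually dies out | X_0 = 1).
q = 10/39

The pgf is f(s) = 2/13 + 16/65·s + 3/5·s². The extinction probability q is the smallest fixed point of f in [0, 1]. Setting s = f(s):
  3/5·s² + (16/65 − 1)·s + 2/13 = 0
  3/5·s² − (2/13 + 3/5)·s + 2/13 = 0
which factors as (s − 1)·(3/5·s − 2/13) = 0, giving roots s = 1 and s = (2/13)/(3/5) = 10/39.
Mean offspring μ = 16/65 + 2·3/5 = 94/65 > 1 (supercritical), so q < 1. The extinction probability is the smaller root: q = (2/13)/(3/5) = 10/39.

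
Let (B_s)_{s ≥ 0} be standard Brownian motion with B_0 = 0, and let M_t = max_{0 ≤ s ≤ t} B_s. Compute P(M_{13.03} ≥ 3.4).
P(M_{13.03} ≥ 3.4) = 2·P(B_{13.03} ≥ 3.4) = 2(1 − Φ(3.4/√13.03)) ≈ 0.3462

By the reflection principle for Brownian motion, P(M_t ≥ a) = 2 · P(B_t ≥ a) for a ≥ 0. Since B_t ~ N(0, t), P(B_t ≥ 3.4) = 1 − Φ(3.4/√t) = 1 − Φ(3.4/√13.03) = 1 − Φ(0.9419). So
  P(M_{13.03} ≥ 3.4) = 2(1 − Φ(0.9419)) ≈ 0.3462.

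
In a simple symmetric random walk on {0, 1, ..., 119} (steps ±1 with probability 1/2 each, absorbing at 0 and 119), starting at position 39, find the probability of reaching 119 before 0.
P(hit 119 before 0) = 39/119

Let u_k = P(hit 119 before 0 | start at k). Then u_0 = 0, u_119 = 1, and u_k = u_{k-1}/2 + u_{k+1}/2 for 1 ≤ k ≤ 118. This harmonic recurrence is solved by u_k = k/119, giving u_39 = 39/119.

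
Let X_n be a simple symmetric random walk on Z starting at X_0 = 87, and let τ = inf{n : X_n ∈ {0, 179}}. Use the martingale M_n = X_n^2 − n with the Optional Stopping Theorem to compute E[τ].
E[τ] = 8004

M_n = X_n^2 − n is a martingale (since E[X_{n+1}^2 | F_n] = X_n^2 + 1). By OST (τ has finite mean in a bounded region), E[M_τ] = E[M_0] = X_0^2 − 0 = 87^2 = 7569. Also E[M_τ] = E[X_τ^2] − E[τ]. The walk exits at 0 or 179, with P(hit 179 first) = 87/179, so E[X_τ^2] = 179^2 · 87/179 + 0 = 15573. Thus E[τ] = E[X_τ^2] − E[M_τ] = 15573 − 7569 = 8004 = 87(179 − 87) = 8004.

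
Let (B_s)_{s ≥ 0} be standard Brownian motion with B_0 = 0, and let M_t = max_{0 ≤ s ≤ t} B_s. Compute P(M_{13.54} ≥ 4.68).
P(M_{13.54} ≥ 4.68) = 2·P(B_{13.54} ≥ 4.68) = 2(1 − Φ(4.68/√13.54)) ≈ 0.2034

By the reflection principle for Brownian motion, P(M_t ≥ a) = 2 · P(B_t ≥ a) for a ≥ 0. Since B_t ~ N(0, t), P(B_t ≥ 4.68) = 1 − Φ(4.68/√t) = 1 − Φ(4.68/√13.54) = 1 − Φ(1.2719). So
  P(M_{13.54} ≥ 4.68) = 2(1 − Φ(1.2719)) ≈ 0.2034.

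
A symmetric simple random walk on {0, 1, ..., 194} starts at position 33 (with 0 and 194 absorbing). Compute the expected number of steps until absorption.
E[τ | X_0 = 33] = 5313

Let v_k = E[τ | X_0 = k]. Boundary: v_0 = v_194 = 0. Recurrence: v_k = 1 + (v_{k-1} + v_{k+1})/2 for 1 ≤ k ≤ 193. The particular solution to v_k − (v_{k-1} + v_{k+1})/2 = 1 is v_k = −k^2. Adding homogeneous solution A + B k and matching boundaries gives v_k = k (194 − k). Substituting k = 33: v_33 = 33 · 161 = 5313.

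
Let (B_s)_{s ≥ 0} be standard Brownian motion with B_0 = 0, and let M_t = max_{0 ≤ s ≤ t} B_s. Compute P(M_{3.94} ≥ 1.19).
P(M_{3.94} ≥ 1.19) = 2·P(B_{3.94} ≥ 1.19) = 2(1 − Φ(1.19/√3.94)) ≈ 0.5488

By the reflection principle for Brownian motion, P(M_t ≥ a) = 2 · P(B_t ≥ a) for a ≥ 0. Since B_t ~ N(0, t), P(B_t ≥ 1.19) = 1 − Φ(1.19/√t) = 1 − Φ(1.19/√3.94) = 1 − Φ(0.5995). So
  P(M_{3.94} ≥ 1.19) = 2(1 − Φ(0.5995)) ≈ 0.5488.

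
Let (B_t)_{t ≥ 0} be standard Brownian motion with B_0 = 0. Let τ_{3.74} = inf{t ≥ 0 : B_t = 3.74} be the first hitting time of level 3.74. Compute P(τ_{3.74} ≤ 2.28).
P(τ_{3.74} ≤ 2.28) = 2(1 − Φ(3.74/√2.28)) = 2(1 − Φ(2.4769)) ≈ 0.0133

By the reflection principle for standard BM, P(τ_b ≤ t) = 2 · P(B_t ≥ b). Since B_t ~ N(0, t), P(B_t ≥ 3.74) = 1 − Φ(3.74/√t) = 1 − Φ(3.74/√2.28) = 1 − Φ(2.4769) ≈ 0.00663. Doubling: P(τ_{3.74} ≤ 2.28) ≈ 2 · 0.00663 = 0.01326 ≈ 0.0133.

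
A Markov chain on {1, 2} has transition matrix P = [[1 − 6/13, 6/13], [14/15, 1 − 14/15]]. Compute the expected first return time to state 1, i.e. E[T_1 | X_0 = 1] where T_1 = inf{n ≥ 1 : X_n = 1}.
E[T_1 | X_0 = 1] = 1/π_1 = 136/91

For an irreducible recurrent Markov chain with stationary distribution π, E[T_i | X_0 = i] = 1/π_i (Kac's formula). Here π_1 = (14/15)/(6/13 + 14/15) = (14/15)/(272/195) = 91/136, so E[T_1 | X_0 = 1] = 1/π_1 = (6/13 + 14/15)/(14/15) = (272/195)/(14/15) = 136/91.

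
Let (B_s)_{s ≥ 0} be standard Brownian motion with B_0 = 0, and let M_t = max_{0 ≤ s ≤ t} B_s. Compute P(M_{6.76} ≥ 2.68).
P(M_{6.76} ≥ 2.68) = 2·P(B_{6.76} ≥ 2.68) = 2(1 − Φ(2.68/√6.76)) ≈ 0.3026

By the reflection principle for Brownian motion, P(M_t ≥ a) = 2 · P(B_t ≥ a) for a ≥ 0. Since B_t ~ N(0, t), P(B_t ≥ 2.68) = 1 − Φ(2.68/√t) = 1 − Φ(2.68/√6.76) = 1 − Φ(1.0308). So
  P(M_{6.76} ≥ 2.68) = 2(1 − Φ(1.0308)) ≈ 0.3026.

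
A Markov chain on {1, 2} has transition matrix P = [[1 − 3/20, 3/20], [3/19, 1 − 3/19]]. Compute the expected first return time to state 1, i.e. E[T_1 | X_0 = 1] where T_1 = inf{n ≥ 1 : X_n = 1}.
E[T_1 | X_0 = 1] = 1/π_1 = 39/20

For an irreducible recurrent Markov chain with stationary distribution π, E[T_i | X_0 = i] = 1/π_i (Kac's formula). Here π_1 = (3/19)/(3/20 + 3/19) = (3/19)/(117/380) = 20/39, so E[T_1 | X_0 = 1] = 1/π_1 = (3/20 + 3/19)/(3/19) = (117/380)/(3/19) = 39/20.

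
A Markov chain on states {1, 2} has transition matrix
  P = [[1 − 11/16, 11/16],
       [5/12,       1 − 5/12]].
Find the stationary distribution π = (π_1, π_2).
π_1 = 20/53, π_2 = 33/53

Solve πP = π with π_1 + π_2 = 1. From πP = π: π_1 · (1 − 11/16) + π_2 · 5/12 = π_1 ⇒ π_2 · 5/12 = π_1 · 11/16 ⇒ π_2/π_1 = (11/16)/(5/12) = 33/20. Together with π_1 + π_2 = 1:
  π_1 = (5/12)/(11/16 + 5/12) = (5/12)/(53/48) = 20/53,
  π_2 = (11/16)/(11/16 + 5/12) = (11/16)/(53/48) = 33/53.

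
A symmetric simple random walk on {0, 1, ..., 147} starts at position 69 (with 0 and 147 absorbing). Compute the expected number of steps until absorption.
E[τ | X_0 = 69] = 5382

Let v_k = E[τ | X_0 = k]. Boundary: v_0 = v_147 = 0. Recurrence: v_k = 1 + (v_{k-1} + v_{k+1})/2 for 1 ≤ k ≤ 146. The particular solution to v_k − (v_{k-1} + v_{k+1})/2 = 1 is v_k = −k^2. Adding homogeneous solution A + B k and matching boundaries gives v_k = k (147 − k). Substituting k = 69: v_69 = 69 · 78 = 5382.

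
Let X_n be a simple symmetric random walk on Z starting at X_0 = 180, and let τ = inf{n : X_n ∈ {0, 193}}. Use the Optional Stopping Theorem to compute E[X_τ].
E[X_τ] = 180

X_n is a martingale and τ is a bounded-mean stopping time (indeed τ is finite a.s. with bounded expectation since the walk is in a bounded region). By the OST, E[X_τ] = E[X_0] = 180. Equivalently: E[X_τ] = 193 · P(hit 193 first) + 0 · P(hit 0 first) = 193 · (180/193) = 180.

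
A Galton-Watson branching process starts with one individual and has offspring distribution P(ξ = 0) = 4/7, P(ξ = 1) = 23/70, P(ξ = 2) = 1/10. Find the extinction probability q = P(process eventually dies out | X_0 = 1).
q = 1

Mean offspring μ = 0·4/7 + 1·23/70 + 2·1/10 = 37/70 ≤ 1. For μ ≤ 1 with offspring not concentrated at 1, the Galton-Watson process goes extinct almost surely, so q = 1.
(Algebraic check: The pgf is f(s) = 4/7 + 23/70·s + 1/10·s². The extinction probability q is the smallest fixed point of f in [0, 1]. Setting s = f(s):
  1/10·s² + (23/70 − 1)·s + 4/7 = 0
  1/10·s² − (4/7 + 1/10)·s + 4/7 = 0
which factors as (s − 1)·(1/10·s − 4/7) = 0, giving roots s = 1 and s = (4/7)/(1/10) = 40/7. Since 40/7 ≥ 1, the smallest root in [0, 1] is s = 1.)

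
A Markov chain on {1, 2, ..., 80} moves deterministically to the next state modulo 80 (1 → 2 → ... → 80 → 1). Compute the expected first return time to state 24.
E[T_24 | X_0 = 24] = 80

The chain cycles deterministically, so starting at state 24 it returns in exactly 80 steps. Equivalently, the stationary distribution is uniform π_j = 1/80 for every state j, so by Kac's formula E[T_24] = 1/π_24 = 80.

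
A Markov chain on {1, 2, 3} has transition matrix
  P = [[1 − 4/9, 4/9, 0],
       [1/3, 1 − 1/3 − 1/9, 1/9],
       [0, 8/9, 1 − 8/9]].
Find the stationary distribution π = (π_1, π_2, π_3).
π = (2/5, 8/15, 1/15)

This is a birth-death chain on three states, which satisfies detailed balance: π_1 · P_{12} = π_2 · P_{21} and π_2 · P_{23} = π_3 · P_{32}.
From π_1 · 4/9 = π_2 · 1/3: π_2/π_1 = (4/9)/(1/3) = 4/3.
From π_2 · 1/9 = π_3 · 8/9: π_3/π_2 = (1/9)/(8/9) = 1/8.
Take π_1 proportional to 1; then unnormalized π = (1, 4/3, 1/6). Normalize by dividing by the sum 5/2:
  π = (2/5, 8/15, 1/15).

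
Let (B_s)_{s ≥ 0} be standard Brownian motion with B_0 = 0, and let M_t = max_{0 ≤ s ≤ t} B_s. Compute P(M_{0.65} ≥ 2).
P(M_{0.65} ≥ 2) = 2·P(B_{0.65} ≥ 2) = 2(1 − Φ(2/√0.65)) ≈ 0.0131

By the reflection principle for Brownian motion, P(M_t ≥ a) = 2 · P(B_t ≥ a) for a ≥ 0. Since B_t ~ N(0, t), P(B_t ≥ 2) = 1 − Φ(2/√t) = 1 − Φ(2/√0.65) = 1 − Φ(2.4807). So
  P(M_{0.65} ≥ 2) = 2(1 − Φ(2.4807)) ≈ 0.0131.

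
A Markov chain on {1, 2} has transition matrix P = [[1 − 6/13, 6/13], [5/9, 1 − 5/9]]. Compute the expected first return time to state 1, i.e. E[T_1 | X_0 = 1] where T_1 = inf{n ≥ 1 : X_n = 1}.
E[T_1 | X_0 = 1] = 1/π_1 = 119/65

For an irreducible recurrent Markov chain with stationary distribution π, E[T_i | X_0 = i] = 1/π_i (Kac's formula). Here π_1 = (5/9)/(6/13 + 5/9) = (5/9)/(119/117) = 65/119, so E[T_1 | X_0 = 1] = 1/π_1 = (6/13 + 5/9)/(5/9) = (119/117)/(5/9) = 119/65.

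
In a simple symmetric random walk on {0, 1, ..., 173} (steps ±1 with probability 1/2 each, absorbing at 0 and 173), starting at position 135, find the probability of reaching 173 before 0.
P(hit 173 before 0) = 135/173

Let u_k = P(hit 173 before 0 | start at k). Then u_0 = 0, u_173 = 1, and u_k = u_{k-1}/2 + u_{k+1}/2 for 1 ≤ k ≤ 172. This harmonic recurrence is solved by u_k = k/173, giving u_135 = 135/173.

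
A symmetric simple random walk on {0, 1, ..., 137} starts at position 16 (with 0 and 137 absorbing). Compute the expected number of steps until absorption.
E[τ | X_0 = 16] = 1936

Let v_k = E[τ | X_0 = k]. Boundary: v_0 = v_137 = 0. Recurrence: v_k = 1 + (v_{k-1} + v_{k+1})/2 for 1 ≤ k ≤ 136. The particular solution to v_k − (v_{k-1} + v_{k+1})/2 = 1 is v_k = −k^2. Adding homogeneous solution A + B k and matching boundaries gives v_k = k (137 − k). Substituting k = 16: v_16 = 16 · 121 = 1936.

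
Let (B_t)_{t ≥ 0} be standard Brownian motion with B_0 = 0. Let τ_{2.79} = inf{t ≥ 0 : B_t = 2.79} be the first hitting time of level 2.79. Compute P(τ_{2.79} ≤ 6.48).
P(τ_{2.79} ≤ 6.48) = 2(1 − Φ(2.79/√6.48)) = 2(1 − Φ(1.0960)) ≈ 0.2731

By the reflection principle for standard BM, P(τ_b ≤ t) = 2 · P(B_t ≥ b). Since B_t ~ N(0, t), P(B_t ≥ 2.79) = 1 − Φ(2.79/√t) = 1 − Φ(2.79/√6.48) = 1 − Φ(1.0960) ≈ 0.13654. Doubling: P(τ_{2.79} ≤ 6.48) ≈ 2 · 0.13654 = 0.27308 ≈ 0.2731.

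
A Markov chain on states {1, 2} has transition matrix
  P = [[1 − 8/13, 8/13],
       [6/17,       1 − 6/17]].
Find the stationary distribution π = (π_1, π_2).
π_1 = 39/107, π_2 = 68/107

Solve πP = π with π_1 + π_2 = 1. From πP = π: π_1 · (1 − 8/13) + π_2 · 6/17 = π_1 ⇒ π_2 · 6/17 = π_1 · 8/13 ⇒ π_2/π_1 = (8/13)/(6/17) = 68/39. Together with π_1 + π_2 = 1:
  π_1 = (6/17)/(8/13 + 6/17) = (6/17)/(214/221) = 39/107,
  π_2 = (8/13)/(8/13 + 6/17) = (8/13)/(214/221) = 68/107.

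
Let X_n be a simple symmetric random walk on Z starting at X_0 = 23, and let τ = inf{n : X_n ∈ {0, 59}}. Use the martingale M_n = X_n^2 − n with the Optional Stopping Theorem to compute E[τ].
E[τ] = 828

M_n = X_n^2 − n is a martingale (since E[X_{n+1}^2 | F_n] = X_n^2 + 1). By OST (τ has finite mean in a bounded region), E[M_τ] = E[M_0] = X_0^2 − 0 = 23^2 = 529. Also E[M_τ] = E[X_τ^2] − E[τ]. The walk exits at 0 or 59, with P(hit 59 first) = 23/59, so E[X_τ^2] = 59^2 · 23/59 + 0 = 1357. Thus E[τ] = E[X_τ^2] − E[M_τ] = 1357 − 529 = 828 = 23(59 − 23) = 828.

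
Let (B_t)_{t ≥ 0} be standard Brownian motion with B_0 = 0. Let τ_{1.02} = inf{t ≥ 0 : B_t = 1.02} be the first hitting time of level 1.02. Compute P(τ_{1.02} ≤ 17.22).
P(τ_{1.02} ≤ 17.22) = 2(1 − Φ(1.02/√17.22)) = 2(1 − Φ(0.2458)) ≈ 0.8058

By the reflection principle for standard BM, P(τ_b ≤ t) = 2 · P(B_t ≥ b). Since B_t ~ N(0, t), P(B_t ≥ 1.02) = 1 − Φ(1.02/√t) = 1 − Φ(1.02/√17.22) = 1 − Φ(0.2458) ≈ 0.40292. Doubling: P(τ_{1.02} ≤ 17.22) ≈ 2 · 0.40292 = 0.80584 ≈ 0.8058.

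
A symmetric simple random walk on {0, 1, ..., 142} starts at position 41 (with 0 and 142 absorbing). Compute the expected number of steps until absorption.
E[τ | X_0 = 41] = 4141

Let v_k = E[τ | X_0 = k]. Boundary: v_0 = v_142 = 0. Recurrence: v_k = 1 + (v_{k-1} + v_{k+1})/2 for 1 ≤ k ≤ 141. The particular solution to v_k − (v_{k-1} + v_{k+1})/2 = 1 is v_k = −k^2. Adding homogeneous solution A + B k and matching boundaries gives v_k = k (142 − k). Substituting k = 41: v_41 = 41 · 101 = 4141.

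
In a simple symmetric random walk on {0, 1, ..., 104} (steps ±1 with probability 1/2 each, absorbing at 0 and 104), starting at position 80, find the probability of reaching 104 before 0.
P(hit 104 before 0) = 80/104 = 10/13

Let u_k = P(hit 104 before 0 | start at k). Then u_0 = 0, u_104 = 1, and u_k = u_{k-1}/2 + u_{k+1}/2 for 1 ≤ k ≤ 103. This harmonic recurrence is solved by u_k = k/104, giving u_80 = 80/104 = 10/13.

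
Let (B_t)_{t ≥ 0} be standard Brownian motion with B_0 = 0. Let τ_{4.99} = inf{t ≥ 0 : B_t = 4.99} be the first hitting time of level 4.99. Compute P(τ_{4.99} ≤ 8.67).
P(τ_{4.99} ≤ 8.67) = 2(1 − Φ(4.99/√8.67)) = 2(1 − Φ(1.6947)) ≈ 0.0901

By the reflection principle for standard BM, P(τ_b ≤ t) = 2 · P(B_t ≥ b). Since B_t ~ N(0, t), P(B_t ≥ 4.99) = 1 − Φ(4.99/√t) = 1 − Φ(4.99/√8.67) = 1 − Φ(1.6947) ≈ 0.04507. Doubling: P(τ_{4.99} ≤ 8.67) ≈ 2 · 0.04507 = 0.09014 ≈ 0.0901.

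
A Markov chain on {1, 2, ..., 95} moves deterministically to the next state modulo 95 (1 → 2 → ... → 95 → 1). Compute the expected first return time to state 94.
E[T_94 | X_0 = 94] = 95

The chain cycles deterministically, so starting at state 94 it returns in exactly 95 steps. Equivalently, the stationary distribution is uniform π_j = 1/95 for every state j, so by Kac's formula E[T_94] = 1/π_94 = 95.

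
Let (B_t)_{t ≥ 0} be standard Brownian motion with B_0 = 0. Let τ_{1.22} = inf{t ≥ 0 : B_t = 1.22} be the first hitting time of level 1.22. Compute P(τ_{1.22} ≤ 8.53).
P(τ_{1.22} ≤ 8.53) = 2(1 − Φ(1.22/√8.53)) = 2(1 − Φ(0.4177)) ≈ 0.6762

By the reflection principle for standard BM, P(τ_b ≤ t) = 2 · P(B_t ≥ b). Since B_t ~ N(0, t), P(B_t ≥ 1.22) = 1 − Φ(1.22/√t) = 1 − Φ(1.22/√8.53) = 1 − Φ(0.4177) ≈ 0.33808. Doubling: P(τ_{1.22} ≤ 8.53) ≈ 2 · 0.33808 = 0.67616 ≈ 0.6762.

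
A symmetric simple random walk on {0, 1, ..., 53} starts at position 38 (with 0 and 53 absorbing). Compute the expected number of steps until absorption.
E[τ | X_0 = 38] = 570

Let v_k = E[τ | X_0 = k]. Boundary: v_0 = v_53 = 0. Recurrence: v_k = 1 + (v_{k-1} + v_{k+1})/2 for 1 ≤ k ≤ 52. The particular solution to v_k − (v_{k-1} + v_{k+1})/2 = 1 is v_k = −k^2. Adding homogeneous solution A + B k and matching boundaries gives v_k = k (53 − k). Substituting k = 38: v_38 = 38 · 15 = 570.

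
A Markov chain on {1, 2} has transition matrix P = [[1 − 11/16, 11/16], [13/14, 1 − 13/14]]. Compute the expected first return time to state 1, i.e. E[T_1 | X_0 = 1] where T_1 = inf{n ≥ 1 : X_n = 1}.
E[T_1 | X_0 = 1] = 1/π_1 = 181/104

For an irreducible recurrent Markov chain with stationary distribution π, E[T_i | X_0 = i] = 1/π_i (Kac's formula). Here π_1 = (13/14)/(11/16 + 13/14) = (13/14)/(181/112) = 104/181, so E[T_1 | X_0 = 1] = 1/π_1 = (11/16 + 13/14)/(13/14) = (181/112)/(13/14) = 181/104.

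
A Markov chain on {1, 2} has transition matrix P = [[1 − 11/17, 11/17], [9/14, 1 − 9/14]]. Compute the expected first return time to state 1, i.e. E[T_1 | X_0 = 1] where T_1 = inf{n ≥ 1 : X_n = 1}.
E[T_1 | X_0 = 1] = 1/π_1 = 307/153

For an irreducible recurrent Markov chain with stationary distribution π, E[T_i | X_0 = i] = 1/π_i (Kac's formula). Here π_1 = (9/14)/(11/17 + 9/14) = (9/14)/(307/238) = 153/307, so E[T_1 | X_0 = 1] = 1/π_1 = (11/17 + 9/14)/(9/14) = (307/238)/(9/14) = 307/153.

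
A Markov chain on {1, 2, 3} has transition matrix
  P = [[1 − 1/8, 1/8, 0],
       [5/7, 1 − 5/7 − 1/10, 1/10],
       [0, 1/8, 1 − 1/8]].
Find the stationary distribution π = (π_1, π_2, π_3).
π = (200/263, 35/263, 28/263)

This is a birth-death chain on three states, which satisfies detailed balance: π_1 · P_{12} = π_2 · P_{21} and π_2 · P_{23} = π_3 · P_{32}.
From π_1 · 1/8 = π_2 · 5/7: π_2/π_1 = (1/8)/(5/7) = 7/40.
From π_2 · 1/10 = π_3 · 1/8: π_3/π_2 = (1/10)/(1/8) = 4/5.
Take π_1 proportional to 1; then unnormalized π = (1, 7/40, 7/50). Normalize by dividing by the sum 263/200:
  π = (200/263, 35/263, 28/263).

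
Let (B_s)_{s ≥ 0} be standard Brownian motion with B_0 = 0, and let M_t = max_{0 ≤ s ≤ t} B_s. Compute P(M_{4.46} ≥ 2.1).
P(M_{4.46} ≥ 2.1) = 2·P(B_{4.46} ≥ 2.1) = 2(1 − Φ(2.1/√4.46)) ≈ 0.3200

By the reflection principle for Brownian motion, P(M_t ≥ a) = 2 · P(B_t ≥ a) for a ≥ 0. Since B_t ~ N(0, t), P(B_t ≥ 2.1) = 1 − Φ(2.1/√t) = 1 − Φ(2.1/√4.46) = 1 − Φ(0.9944). So
  P(M_{4.46} ≥ 2.1) = 2(1 − Φ(0.9944)) ≈ 0.3200.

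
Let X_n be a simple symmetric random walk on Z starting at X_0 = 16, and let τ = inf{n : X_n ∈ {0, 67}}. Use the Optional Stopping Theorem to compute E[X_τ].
E[X_τ] = 16

X_n is a martingale and τ is a bounded-mean stopping time (indeed τ is finite a.s. with bounded expectation since the walk is in a bounded region). By the OST, E[X_τ] = E[X_0] = 16. Equivalently: E[X_τ] = 67 · P(hit 67 first) + 0 · P(hit 0 first) = 67 · (16/67) = 16.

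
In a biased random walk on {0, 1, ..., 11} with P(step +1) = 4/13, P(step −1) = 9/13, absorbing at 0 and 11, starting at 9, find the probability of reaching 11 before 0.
P(hit 11 before 0) = (1 − (9/4)^9) / (1 − (9/4)^11) = 1238906704/6275373061

Let u_k denote P(reach 11 before 0 | start at k). Boundary: u_0 = 0, u_11 = 1. Recurrence: u_k = 4/13·u_{k+1} + 9/13·u_{k-1} for 1 ≤ k ≤ 10. Try u_k = A + B·r^k with r = q/p = (9/13)/(4/13) = 9/4. Substitution satisfies the recurrence; boundary conditions give:
  u_k = (1 − r^k) / (1 − r^N) = (1 − (9/4)^9) / (1 − (9/4)^11) = 1238906704/6275373061.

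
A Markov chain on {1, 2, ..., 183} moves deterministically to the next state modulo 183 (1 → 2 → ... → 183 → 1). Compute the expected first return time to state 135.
E[T_135 | X_0 = 135] = 183

The chain cycles deterministically, so starting at state 135 it returns in exactly 183 steps. Equivalently, the stationary distribution is uniform π_j = 1/183 for every state j, so by Kac's formula E[T_135] = 1/π_135 = 183.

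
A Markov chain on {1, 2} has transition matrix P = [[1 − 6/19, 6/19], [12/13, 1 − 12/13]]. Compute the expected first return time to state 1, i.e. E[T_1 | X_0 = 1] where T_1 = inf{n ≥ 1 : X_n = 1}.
E[T_1 | X_0 = 1] = 1/π_1 = 51/38

For an irreducible recurrent Markov chain with stationary distribution π, E[T_i | X_0 = i] = 1/π_i (Kac's formula). Here π_1 = (12/13)/(6/19 + 12/13) = (12/13)/(306/247) = 38/51, so E[T_1 | X_0 = 1] = 1/π_1 = (6/19 + 12/13)/(12/13) = (306/247)/(12/13) = 51/38.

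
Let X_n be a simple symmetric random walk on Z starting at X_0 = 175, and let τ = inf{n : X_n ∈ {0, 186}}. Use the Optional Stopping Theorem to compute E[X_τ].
E[X_τ] = 175

X_n is a martingale and τ is a bounded-mean stopping time (indeed τ is finite a.s. with bounded expectation since the walk is in a bounded region). By the OST, E[X_τ] = E[X_0] = 175. Equivalently: E[X_τ] = 186 · P(hit 186 first) + 0 · P(hit 0 first) = 186 · (175/186) = 175.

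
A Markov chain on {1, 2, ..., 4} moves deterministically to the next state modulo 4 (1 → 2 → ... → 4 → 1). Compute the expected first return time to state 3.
E[T_3 | X_0 = 3] = 4

The chain cycles deterministically, so starting at state 3 it returns in exactly 4 steps. Equivalently, the stationary distribution is uniform π_j = 1/4 for every state j, so by Kac's formula E[T_3] = 1/π_3 = 4.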